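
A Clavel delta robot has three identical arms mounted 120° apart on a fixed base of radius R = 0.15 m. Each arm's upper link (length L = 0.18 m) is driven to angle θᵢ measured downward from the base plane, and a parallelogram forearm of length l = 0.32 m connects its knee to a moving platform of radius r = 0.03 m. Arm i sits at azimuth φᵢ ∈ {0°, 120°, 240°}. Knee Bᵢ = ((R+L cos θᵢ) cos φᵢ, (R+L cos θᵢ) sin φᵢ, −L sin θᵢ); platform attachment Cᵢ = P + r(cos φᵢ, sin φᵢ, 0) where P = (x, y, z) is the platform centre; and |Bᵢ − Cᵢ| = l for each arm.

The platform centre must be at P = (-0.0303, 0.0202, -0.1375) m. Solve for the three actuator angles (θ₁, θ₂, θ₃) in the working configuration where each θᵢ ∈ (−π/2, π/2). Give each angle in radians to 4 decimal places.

arm 1 (φ=0.0°): x'=-0.0303, y'=0.0202
  A=0.1503, B=-0.1375, C=(l²−L²−A²−y'²−z²)/(2L)=0.0780
  √(A²+B²)=0.2037;  θ1 = -0.7410+1.1776 ≈ 0.4367
arm 2 (φ=120.0°): x'=0.0326, y'=0.0161
  A=0.0874, B=-0.1375, C=(l²−L²−A²−y'²−z²)/(2L)=0.1200
  θ2 = atan2(B,A) + arccos(C/0.1629) = -0.2621
φ3=240.0° → target in arm frame (-0.0023, -0.0363)
  A cos θ + B sin θ = C:  0.1223·cos θ + -0.1375·sin θ = 0.0967
  √(A²+B²)=0.1840;  θ3 = -0.8437+1.0177 ≈ 0.1741

θ₁ = 0.4367, θ₂ = -0.2621, θ₃ = 0.1741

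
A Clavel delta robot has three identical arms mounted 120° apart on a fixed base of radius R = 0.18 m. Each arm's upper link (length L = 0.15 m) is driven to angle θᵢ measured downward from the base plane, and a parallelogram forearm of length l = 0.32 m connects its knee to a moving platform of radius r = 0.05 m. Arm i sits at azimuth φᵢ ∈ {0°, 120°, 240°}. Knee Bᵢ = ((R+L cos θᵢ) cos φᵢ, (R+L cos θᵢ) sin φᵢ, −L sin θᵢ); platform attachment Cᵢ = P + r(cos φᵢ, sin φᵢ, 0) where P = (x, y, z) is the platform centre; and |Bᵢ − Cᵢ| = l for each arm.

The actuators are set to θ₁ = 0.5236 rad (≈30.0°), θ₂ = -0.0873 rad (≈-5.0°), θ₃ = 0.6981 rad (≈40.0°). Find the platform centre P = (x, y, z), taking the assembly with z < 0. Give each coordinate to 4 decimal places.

O1 = (0.2599·cos0.0°, 0.2599·sin0.0°, -0.0750) = (0.2599, 0.0000, -0.0750)
arm 2 at φ=120.0°: (R−r)+L cos θ2 = 0.2794;  O2 = (-0.1397, 0.2420, 0.0131)
O3 = (0.2449·cos240.0°, 0.2449·sin240.0°, -0.0964) = (-0.1225, -0.2121, -0.0964)
subtract pairs → two planes through P
plane₁₂: -0.7992x+0.4840y+0.1762z = 0.0051
det = 0.7091;  x = -0.0004+0.0761z,  y = 0.0099+-0.2382z
sphere 1 gives Az²+Bz+C=0 with A=1.0626, B=0.1057, C=-0.0289;  B²−4AC=0.1341;  roots -0.2221, 0.1226;  negative root z = -0.2221
x = -0.0173, y = 0.0628

(-0.0173, 0.0628, -0.2221)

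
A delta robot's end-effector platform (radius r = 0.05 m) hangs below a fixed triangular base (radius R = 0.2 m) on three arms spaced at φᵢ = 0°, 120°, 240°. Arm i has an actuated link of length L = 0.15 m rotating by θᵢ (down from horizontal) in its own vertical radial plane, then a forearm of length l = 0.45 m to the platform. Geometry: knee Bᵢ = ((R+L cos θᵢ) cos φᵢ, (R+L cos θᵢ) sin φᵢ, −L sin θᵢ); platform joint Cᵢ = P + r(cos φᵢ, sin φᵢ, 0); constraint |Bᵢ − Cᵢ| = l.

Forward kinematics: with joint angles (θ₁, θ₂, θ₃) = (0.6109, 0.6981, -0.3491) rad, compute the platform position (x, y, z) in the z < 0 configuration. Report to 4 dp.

φ1=0.0°: virtual centre (0.2729, 0.0000, -0.0860), radius l
φ2=120.0°: virtual centre (-0.1325, 0.2294, -0.0964), radius l
arm 3 at φ=240.0°: ρ3 = 0.2910;  S3 = (-0.1455, -0.2520, 0.0513)
|S₂|²−|S₁|² = -0.0024;  |S₃|²−|S₁|² = 0.0054
linear system: -0.8106x+0.4588y = -0.0024−-0.0207z; -0.8367x+-0.5039y = 0.0054−0.2747z
det = 0.7924;  x = -0.0016+0.1459z,  y = -0.0081+0.3029z
quadratic in z: (1.1130)z²+(0.0871)z+(-0.1197)=0, √Δ=0.7352 → z ∈ {-0.3694, 0.2911}; z = -0.3694 (taking z<0)
x = -0.0555, y = -0.1200

(-0.0555, -0.1200, -0.3694)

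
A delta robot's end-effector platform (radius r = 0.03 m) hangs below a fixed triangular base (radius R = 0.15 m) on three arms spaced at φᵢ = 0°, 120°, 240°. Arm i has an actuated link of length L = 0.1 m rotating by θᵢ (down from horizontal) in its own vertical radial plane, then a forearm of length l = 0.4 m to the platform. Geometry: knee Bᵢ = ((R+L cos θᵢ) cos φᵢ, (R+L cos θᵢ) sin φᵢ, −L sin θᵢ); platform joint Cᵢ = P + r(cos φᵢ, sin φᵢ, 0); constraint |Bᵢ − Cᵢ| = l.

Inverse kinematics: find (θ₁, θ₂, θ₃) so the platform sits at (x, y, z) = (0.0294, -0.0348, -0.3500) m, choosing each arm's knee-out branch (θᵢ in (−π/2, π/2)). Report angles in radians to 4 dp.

θ₁ = 0.0006, θ₂ = 0.4367, θ₃ = 0.0873

rotate P by −φ1: (0.0294, -0.0348, -0.3500)
  e−x'=0.0906;  (l²−L²−(e−x')²−y'²−z²)/2L = 0.0904
  θ1 = atan2(B,A) + arccos(C/0.3615) = 0.0006
arm 2 (φ=120.0°): x'=-0.0448, y'=-0.0081
  A cos θ + B sin θ = C:  0.1648·cos θ + -0.3500·sin θ = 0.0013
  θ2 = atan2(B,A) + arccos(C/0.3869) = 0.4367
arm 3 (φ=240.0°): x'=0.0154, y'=0.0429
  e−x'=0.1046;  (l²−L²−(e−x')²−y'²−z²)/2L = 0.0736
  θ3 = atan2(B,A) + arccos(C/0.3653) = 0.0873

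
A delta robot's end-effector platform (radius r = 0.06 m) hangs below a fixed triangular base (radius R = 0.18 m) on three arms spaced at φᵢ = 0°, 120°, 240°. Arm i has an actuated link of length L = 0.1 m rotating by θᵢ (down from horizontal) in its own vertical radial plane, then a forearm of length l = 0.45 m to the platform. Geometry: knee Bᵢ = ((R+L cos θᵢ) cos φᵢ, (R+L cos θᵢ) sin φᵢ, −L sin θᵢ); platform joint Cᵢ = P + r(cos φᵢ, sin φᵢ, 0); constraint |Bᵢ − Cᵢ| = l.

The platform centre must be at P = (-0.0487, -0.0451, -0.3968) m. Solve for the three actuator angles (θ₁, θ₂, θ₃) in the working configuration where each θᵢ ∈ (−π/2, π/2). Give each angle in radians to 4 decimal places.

θ₁ = 0.3491, θ₂ = 0.1750, θ₃ = -0.2617

arm 1 (φ=0.0°): x'=-0.0487, y'=-0.0451
  A=0.1687, B=-0.3968, C=(l²−L²−A²−y'²−z²)/(2L)=0.0228
  √(A²+B²)=0.4312;  θ1 = -1.1688+1.5179 ≈ 0.3491
φ2=120.0° → target in arm frame (-0.0147, 0.0647)
  A=0.1347, B=-0.3968, C=(l²−L²−A²−y'²−z²)/(2L)=0.0636
  θ2 = atan2(B,A) + arccos(C/0.4190) = 0.1750
φ3=240.0° → target in arm frame (0.0634, -0.0196)
  A cos θ + B sin θ = C:  0.0566·cos θ + -0.3968·sin θ = 0.1573
  γ=atan2(-0.3968,0.0566)=-1.4291;  ψ=arccos(0.3925)=1.1675;  θ3=γ+ψ≈-0.2617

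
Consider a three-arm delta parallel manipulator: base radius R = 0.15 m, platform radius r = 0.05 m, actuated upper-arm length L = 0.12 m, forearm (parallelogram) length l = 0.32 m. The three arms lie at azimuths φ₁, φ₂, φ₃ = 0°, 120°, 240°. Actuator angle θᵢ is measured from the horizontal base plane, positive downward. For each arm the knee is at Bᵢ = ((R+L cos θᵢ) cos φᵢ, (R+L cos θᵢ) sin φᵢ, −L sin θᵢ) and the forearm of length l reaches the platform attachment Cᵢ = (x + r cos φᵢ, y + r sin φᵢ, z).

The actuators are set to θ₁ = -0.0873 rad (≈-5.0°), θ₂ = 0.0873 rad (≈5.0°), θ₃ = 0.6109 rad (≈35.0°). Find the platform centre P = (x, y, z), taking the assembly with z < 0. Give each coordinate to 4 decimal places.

(0.0437, 0.0479, -0.2526)

O1 = (0.2195·cos0.0°, 0.2195·sin0.0°, 0.0105) = (0.2195, 0.0000, 0.0105)
arm 2 at φ=120.0°: (R−r)+L cos θ2 = 0.2195;  O2 = (-0.1098, 0.1901, -0.0105)
arm 3 at φ=240.0°: (R−r)+L cos θ3 = 0.1983;  O3 = (-0.0991, -0.1717, -0.0688)
subtract pairs → two planes through P
plane₁₂: -0.6586x+0.3803y+-0.0419z = 0.0000
Cramer: x(z) = 0.0034-0.1594z;  y(z) = 0.0060-0.1660z
sphere 1 gives Az²+Bz+C=0 with A=1.0530, B=0.0460, C=-0.0556;  B²−4AC=0.2361;  roots -0.2526, 0.2089;  negative root z = -0.2526
x = 0.0437, y = 0.0479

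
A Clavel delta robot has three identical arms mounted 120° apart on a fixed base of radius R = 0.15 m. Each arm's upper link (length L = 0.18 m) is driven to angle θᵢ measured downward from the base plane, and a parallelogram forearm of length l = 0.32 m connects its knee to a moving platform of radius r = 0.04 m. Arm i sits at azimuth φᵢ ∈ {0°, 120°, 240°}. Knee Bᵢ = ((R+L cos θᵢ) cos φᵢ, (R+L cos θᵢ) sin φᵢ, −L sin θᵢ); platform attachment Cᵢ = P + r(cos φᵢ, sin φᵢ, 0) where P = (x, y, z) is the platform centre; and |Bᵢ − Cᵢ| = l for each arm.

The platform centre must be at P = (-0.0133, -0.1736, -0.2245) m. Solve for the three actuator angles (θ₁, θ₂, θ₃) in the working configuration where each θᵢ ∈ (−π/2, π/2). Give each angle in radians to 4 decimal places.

θ₁ = 0.7852, θ₂ = 1.3090, θ₃ = -0.3488

φ1=0.0° → target in arm frame (-0.0133, -0.1736)
  e−x'=0.1233;  (l²−L²−(e−x')²−y'²−z²)/2L = -0.0715
  γ=atan2(-0.2245,0.1233)=-1.0686;  ψ=arccos(-0.2792)=1.8537;  θ1=γ+ψ≈0.7852
arm 2 (φ=120.0°): x'=-0.1437, y'=0.0983
  A cos θ + B sin θ = C:  0.2537·cos θ + -0.2245·sin θ = -0.1512
  √(A²+B²)=0.3388;  θ2 = -0.7244+2.0334 ≈ 1.3090
rotate P by −φ3: (0.1570, 0.0753, -0.2245)
  A cos θ + B sin θ = C:  -0.0470·cos θ + -0.2245·sin θ = 0.0326
  θ3 = atan2(B,A) + arccos(C/0.2294) = -0.3488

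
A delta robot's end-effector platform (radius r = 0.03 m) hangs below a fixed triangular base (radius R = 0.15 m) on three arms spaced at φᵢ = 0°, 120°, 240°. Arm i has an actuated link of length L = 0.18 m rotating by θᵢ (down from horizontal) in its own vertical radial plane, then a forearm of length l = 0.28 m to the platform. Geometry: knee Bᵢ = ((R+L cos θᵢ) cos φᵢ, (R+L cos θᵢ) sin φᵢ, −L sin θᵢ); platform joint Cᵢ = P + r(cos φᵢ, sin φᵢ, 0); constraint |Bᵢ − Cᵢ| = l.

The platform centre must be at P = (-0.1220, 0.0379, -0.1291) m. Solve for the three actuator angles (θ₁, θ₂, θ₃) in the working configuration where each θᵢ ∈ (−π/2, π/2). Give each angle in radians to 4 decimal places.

θ₁ = 1.3965, θ₂ = -0.2618, θ₃ = 0.5238

arm 1 (φ=0.0°): x'=-0.1220, y'=0.0379
  e−x'=0.2420;  (l²−L²−(e−x')²−y'²−z²)/2L = -0.0852
  γ=atan2(-0.1291,0.2420)=-0.4901;  ψ=arccos(-0.3106)=1.8866;  θ1=γ+ψ≈1.3965
rotate P by −φ2: (0.0938, 0.0867, -0.1291)
  e−x'=0.0262;  (l²−L²−(e−x')²−y'²−z²)/2L = 0.0587
  γ=atan2(-0.1291,0.0262)=-1.3707;  ψ=arccos(0.4456)=1.1090;  θ2=γ+ψ≈-0.2618
φ3=240.0° → target in arm frame (0.0282, -0.1246)
  e−x'=0.0918;  (l²−L²−(e−x')²−y'²−z²)/2L = 0.0149
  √(A²+B²)=0.1584;  θ3 = -0.9526+1.4764 ≈ 0.5238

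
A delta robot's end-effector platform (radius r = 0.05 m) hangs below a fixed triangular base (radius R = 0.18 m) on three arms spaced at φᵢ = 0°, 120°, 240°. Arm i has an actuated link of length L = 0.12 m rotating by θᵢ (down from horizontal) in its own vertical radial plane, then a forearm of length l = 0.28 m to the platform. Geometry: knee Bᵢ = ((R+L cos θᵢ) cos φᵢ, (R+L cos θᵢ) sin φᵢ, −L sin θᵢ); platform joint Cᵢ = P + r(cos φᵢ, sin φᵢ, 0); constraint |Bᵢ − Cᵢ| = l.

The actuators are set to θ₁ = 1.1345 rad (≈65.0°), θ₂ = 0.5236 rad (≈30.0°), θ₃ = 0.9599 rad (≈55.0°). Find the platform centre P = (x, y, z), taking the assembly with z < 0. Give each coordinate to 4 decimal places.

S1 = (0.1807·cos0.0°, 0.1807·sin0.0°, -0.1088) = (0.1807, 0.0000, -0.1088)
arm 2 at φ=120.0°: e+L cos θ2 = 0.2339;  S2 = (-0.1170, 0.2026, -0.0600)
arm 3 at φ=240.0°: e+L cos θ3 = 0.1988;  S3 = (-0.0994, -0.1722, -0.0983)
subtract pairs → two planes through P
linear system: -0.5953x+0.4052y = 0.0138−0.0975z; -0.5603x+-0.3444y = 0.0047−0.0209z
Cramer: x(z) = -0.0154+0.0974z;  y(z) = 0.0114-0.0976z
sphere 1 gives Az²+Bz+C=0 with A=1.0190, B=0.1771, C=-0.0280;  B²−4AC=0.1453;  roots -0.2740, 0.1002;  negative root z = -0.2740
x = -0.0421, y = 0.0382

(-0.0421, 0.0382, -0.2740)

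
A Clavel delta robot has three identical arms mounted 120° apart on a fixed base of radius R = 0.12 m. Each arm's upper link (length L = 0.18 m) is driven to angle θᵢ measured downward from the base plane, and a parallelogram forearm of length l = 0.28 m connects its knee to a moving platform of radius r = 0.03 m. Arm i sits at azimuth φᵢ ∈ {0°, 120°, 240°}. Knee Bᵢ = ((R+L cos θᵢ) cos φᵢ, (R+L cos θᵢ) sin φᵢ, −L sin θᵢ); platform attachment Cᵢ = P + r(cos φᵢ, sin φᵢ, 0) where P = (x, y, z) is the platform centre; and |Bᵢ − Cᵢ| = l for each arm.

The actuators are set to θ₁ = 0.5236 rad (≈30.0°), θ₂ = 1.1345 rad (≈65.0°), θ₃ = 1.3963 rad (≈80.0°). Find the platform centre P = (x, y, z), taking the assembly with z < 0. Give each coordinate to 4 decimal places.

O1 = (0.2459·cos0.0°, 0.2459·sin0.0°, -0.0900) = (0.2459, 0.0000, -0.0900)
φ2=120.0°: virtual centre (-0.0830, 0.1438, -0.1631), radius l
φ3=240.0°: virtual centre (-0.0606, -0.1050, -0.1773), radius l
subtract pairs → two planes through P
[-0.6578 0.2876 -0.1463]·P = -0.0144;  [-0.6130 -0.2100 -0.1745]·P = -0.0224
det = 0.3145;  x = 0.0301+-0.2573z,  y = 0.0189+-0.0800z
sphere 1 gives Az²+Bz+C=0 with A=1.0726, B=0.2880, C=-0.0234;  B²−4AC=0.1833;  roots -0.3338, 0.0653;  negative root z = -0.3338
x = 0.1160, y = 0.0456

(0.1160, 0.0456, -0.3338)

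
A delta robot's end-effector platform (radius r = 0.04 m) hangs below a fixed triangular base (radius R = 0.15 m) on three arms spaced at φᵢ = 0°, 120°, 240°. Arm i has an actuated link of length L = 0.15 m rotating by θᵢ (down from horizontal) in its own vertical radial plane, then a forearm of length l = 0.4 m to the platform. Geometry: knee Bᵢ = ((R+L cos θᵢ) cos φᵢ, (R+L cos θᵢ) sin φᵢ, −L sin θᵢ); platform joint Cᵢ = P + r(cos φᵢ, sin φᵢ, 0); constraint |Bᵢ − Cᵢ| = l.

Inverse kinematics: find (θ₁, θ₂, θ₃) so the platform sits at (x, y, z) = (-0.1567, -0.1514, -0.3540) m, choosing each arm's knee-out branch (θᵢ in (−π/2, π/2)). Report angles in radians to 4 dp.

arm 1 (φ=0.0°): x'=-0.1567, y'=-0.1514
  e−x'=0.2667;  (l²−L²−(e−x')²−y'²−z²)/2L = -0.2729
  θ1 = atan2(B,A) + arccos(C/0.4432) = 1.3089
rotate P by −φ2: (-0.0528, 0.2114, -0.3540)
  A=0.1628, B=-0.3540, C=(l²−L²−A²−y'²−z²)/(2L)=-0.1967
  γ=atan2(-0.3540,0.1628)=-1.1398;  ψ=arccos(-0.5048)=2.0999;  θ2=γ+ψ≈0.9601
φ3=240.0° → target in arm frame (0.2095, -0.0600)
  e−x'=-0.0995;  (l²−L²−(e−x')²−y'²−z²)/2L = -0.0044
  θ3 = atan2(B,A) + arccos(C/0.3677) = -0.2620

θ₁ = 1.3089, θ₂ = 0.9601, θ₃ = -0.2620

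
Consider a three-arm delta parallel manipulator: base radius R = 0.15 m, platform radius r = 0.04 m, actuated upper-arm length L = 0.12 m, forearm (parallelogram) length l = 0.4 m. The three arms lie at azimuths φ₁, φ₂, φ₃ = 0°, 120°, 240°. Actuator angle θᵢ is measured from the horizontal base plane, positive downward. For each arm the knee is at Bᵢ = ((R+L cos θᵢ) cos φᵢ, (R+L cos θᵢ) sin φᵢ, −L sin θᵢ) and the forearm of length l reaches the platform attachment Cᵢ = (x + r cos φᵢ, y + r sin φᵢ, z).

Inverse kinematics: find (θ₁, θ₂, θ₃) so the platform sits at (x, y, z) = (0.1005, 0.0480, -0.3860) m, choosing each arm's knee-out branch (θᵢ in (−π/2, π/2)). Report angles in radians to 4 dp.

θ₁ = 0.0871, θ₂ = 0.6109, θ₃ = 0.9599

arm 1 (φ=0.0°): x'=0.1005, y'=0.0480
  e−x'=0.0095;  (l²−L²−(e−x')²−y'²−z²)/2L = -0.0241
  θ1 = atan2(B,A) + arccos(C/0.3861) = 0.0871
arm 2 (φ=120.0°): x'=-0.0087, y'=-0.1110
  e−x'=0.1187;  (l²−L²−(e−x')²−y'²−z²)/2L = -0.1242
  γ=atan2(-0.3860,0.1187)=-1.2725;  ψ=arccos(-0.3076)=1.8834;  θ2=γ+ψ≈0.6109
rotate P by −φ3: (-0.0918, 0.0630, -0.3860)
  A=0.2018, B=-0.3860, C=(l²−L²−A²−y'²−z²)/(2L)=-0.2004
  θ3 = atan2(B,A) + arccos(C/0.4356) = 0.9599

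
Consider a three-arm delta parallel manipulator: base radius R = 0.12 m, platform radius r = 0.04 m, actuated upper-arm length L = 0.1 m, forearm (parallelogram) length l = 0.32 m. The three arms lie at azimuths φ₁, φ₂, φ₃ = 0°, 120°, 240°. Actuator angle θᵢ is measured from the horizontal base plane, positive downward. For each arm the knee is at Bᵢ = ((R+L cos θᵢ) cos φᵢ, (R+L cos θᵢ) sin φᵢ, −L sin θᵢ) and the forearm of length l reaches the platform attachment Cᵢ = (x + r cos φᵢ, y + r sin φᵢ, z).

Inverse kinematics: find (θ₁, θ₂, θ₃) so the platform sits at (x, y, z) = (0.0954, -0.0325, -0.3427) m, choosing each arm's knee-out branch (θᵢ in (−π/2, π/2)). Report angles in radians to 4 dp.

θ₁ = 0.3491, θ₂ = 1.2215, θ₃ = 0.9600

φ1=0.0° → target in arm frame (0.0954, -0.0325)
  A=-0.0154, B=-0.3427, C=(l²−L²−A²−y'²−z²)/(2L)=-0.1317
  θ1 = atan2(B,A) + arccos(C/0.3430) = 0.3491
φ2=120.0° → target in arm frame (-0.0758, -0.0664)
  A=0.1558, B=-0.3427, C=(l²−L²−A²−y'²−z²)/(2L)=-0.2687
  γ=atan2(-0.3427,0.1558)=-1.1440;  ψ=arccos(-0.7137)=2.3655;  θ2=γ+ψ≈1.2215
φ3=240.0° → target in arm frame (-0.0196, 0.0989)
  A cos θ + B sin θ = C:  0.0996·cos θ + -0.3427·sin θ = -0.2236
  θ3 = atan2(B,A) + arccos(C/0.3569) = 0.9600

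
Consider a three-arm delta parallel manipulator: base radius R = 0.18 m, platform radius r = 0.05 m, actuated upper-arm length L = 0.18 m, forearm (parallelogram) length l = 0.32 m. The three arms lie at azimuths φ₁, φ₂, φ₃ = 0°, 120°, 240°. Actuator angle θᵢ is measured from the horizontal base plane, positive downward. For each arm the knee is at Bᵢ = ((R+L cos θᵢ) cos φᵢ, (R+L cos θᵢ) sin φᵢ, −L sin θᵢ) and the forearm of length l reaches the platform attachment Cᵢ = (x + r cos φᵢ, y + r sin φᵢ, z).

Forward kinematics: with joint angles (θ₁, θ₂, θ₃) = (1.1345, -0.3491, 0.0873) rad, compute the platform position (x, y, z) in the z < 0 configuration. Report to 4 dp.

centre 1 = (0.2061·cos0.0°, 0.2061·sin0.0°, -0.1631) = (0.2061, 0.0000, -0.1631)
arm 2 at φ=120.0°: (R−r)+L cos θ2 = 0.2991;  centre 2 = (-0.1496, 0.2591, 0.0616)
φ3=240.0°: virtual centre (-0.1547, -0.2679, -0.0157), radius l
|centre ₂|²−|centre ₁|² = 0.0242;  |centre ₃|²−|centre ₁|² = 0.0268
[-0.7113 0.5181 0.4494]·P = 0.0242;  [-0.7214 -0.5357 0.2949]·P = 0.0268
Cramer: x(z) = -0.0356+0.5214z;  y(z) = -0.0022-0.1517z
into |P−centre ₁|² = l²: 1.2948z² + 0.0749z + -0.0174 = 0;  Δ = 0.0956;  z = -0.1483 or 0.0905 → z<0 root = -0.1483
x = -0.1129, y = 0.0203

(-0.1129, 0.0203, -0.1483)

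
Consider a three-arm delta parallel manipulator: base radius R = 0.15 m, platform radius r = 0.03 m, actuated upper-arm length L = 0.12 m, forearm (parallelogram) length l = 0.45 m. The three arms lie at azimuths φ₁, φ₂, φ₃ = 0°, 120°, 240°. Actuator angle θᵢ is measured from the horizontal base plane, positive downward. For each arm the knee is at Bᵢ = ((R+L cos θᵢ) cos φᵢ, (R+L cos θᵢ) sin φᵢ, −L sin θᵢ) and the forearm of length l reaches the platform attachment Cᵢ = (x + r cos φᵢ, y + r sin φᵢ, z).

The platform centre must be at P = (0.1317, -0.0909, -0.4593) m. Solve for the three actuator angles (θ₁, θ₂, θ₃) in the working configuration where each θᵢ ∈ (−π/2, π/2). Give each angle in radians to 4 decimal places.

θ₁ = 0.2619, θ₂ = 1.3966, θ₃ = 0.7855

arm 1 (φ=0.0°): x'=0.1317, y'=-0.0909
  A=-0.0117, B=-0.4593, C=(l²−L²−A²−y'²−z²)/(2L)=-0.1302
  θ1 = atan2(B,A) + arccos(C/0.4594) = 0.2619
rotate P by −φ2: (-0.1446, -0.0686, -0.4593)
  e−x'=0.2646;  (l²−L²−(e−x')²−y'²−z²)/2L = -0.4065
  θ2 = atan2(B,A) + arccos(C/0.5301) = 1.3966
rotate P by −φ3: (0.0129, 0.1595, -0.4593)
  e−x'=0.1071;  (l²−L²−(e−x')²−y'²−z²)/2L = -0.2491
  γ=atan2(-0.4593,0.1071)=-1.3417;  ψ=arccos(-0.5281)=2.1271;  θ3=γ+ψ≈0.7855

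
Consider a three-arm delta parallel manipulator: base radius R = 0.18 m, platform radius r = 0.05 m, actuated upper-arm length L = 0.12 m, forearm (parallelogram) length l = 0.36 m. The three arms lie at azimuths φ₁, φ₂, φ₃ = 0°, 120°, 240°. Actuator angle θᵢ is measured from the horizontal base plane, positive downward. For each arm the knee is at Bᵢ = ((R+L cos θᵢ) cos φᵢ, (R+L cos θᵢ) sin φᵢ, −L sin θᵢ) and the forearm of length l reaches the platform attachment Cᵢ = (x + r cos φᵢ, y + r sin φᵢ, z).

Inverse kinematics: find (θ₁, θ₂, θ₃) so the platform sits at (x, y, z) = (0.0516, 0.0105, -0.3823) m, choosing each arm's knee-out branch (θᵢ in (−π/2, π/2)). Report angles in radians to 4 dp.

rotate P by −φ1: (0.0516, 0.0105, -0.3823)
  A=0.0784, B=-0.3823, C=(l²−L²−A²−y'²−z²)/(2L)=-0.1550
  γ=atan2(-0.3823,0.0784)=-1.3685;  ψ=arccos(-0.3973)=1.9794;  θ1=γ+ψ≈0.6108
arm 2 (φ=120.0°): x'=-0.0167, y'=-0.0499
  A=0.1467, B=-0.3823, C=(l²−L²−A²−y'²−z²)/(2L)=-0.2290
  √(A²+B²)=0.4095;  θ2 = -1.2044+2.1644 ≈ 0.9600
arm 3 (φ=240.0°): x'=-0.0349, y'=0.0394
  e−x'=0.1649;  (l²−L²−(e−x')²−y'²−z²)/2L = -0.2487
  θ3 = atan2(B,A) + arccos(C/0.4163) = 1.0475

θ₁ = 0.6108, θ₂ = 0.9600, θ₃ = 1.0475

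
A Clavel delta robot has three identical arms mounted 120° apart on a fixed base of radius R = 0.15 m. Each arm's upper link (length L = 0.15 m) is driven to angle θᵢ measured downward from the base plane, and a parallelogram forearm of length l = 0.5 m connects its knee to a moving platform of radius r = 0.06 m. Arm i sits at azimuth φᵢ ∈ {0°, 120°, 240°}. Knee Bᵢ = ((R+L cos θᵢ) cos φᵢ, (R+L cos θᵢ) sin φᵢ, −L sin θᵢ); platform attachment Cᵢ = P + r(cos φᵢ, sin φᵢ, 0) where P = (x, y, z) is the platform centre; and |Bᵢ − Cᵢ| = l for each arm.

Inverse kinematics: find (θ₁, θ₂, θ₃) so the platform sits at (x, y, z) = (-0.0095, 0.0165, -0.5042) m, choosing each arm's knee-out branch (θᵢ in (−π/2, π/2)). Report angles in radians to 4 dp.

φ1=0.0° → target in arm frame (-0.0095, 0.0165)
  A=0.0995, B=-0.5042, C=(l²−L²−A²−y'²−z²)/(2L)=-0.1230
  √(A²+B²)=0.5139;  θ1 = -1.3760+1.8124 ≈ 0.4365
rotate P by −φ2: (0.0190, 0.0000, -0.5042)
  A cos θ + B sin θ = C:  0.0710·cos θ + -0.5042·sin θ = -0.1058
  √(A²+B²)=0.5092;  θ2 = -1.4310+1.7802 ≈ 0.3492
rotate P by −φ3: (-0.0095, -0.0165, -0.5042)
  A=0.0995, B=-0.5042, C=(l²−L²−A²−y'²−z²)/(2L)=-0.1230
  θ3 = atan2(B,A) + arccos(C/0.5139) = 0.4366

θ₁ = 0.4365, θ₂ = 0.3492, θ₃ = 0.4366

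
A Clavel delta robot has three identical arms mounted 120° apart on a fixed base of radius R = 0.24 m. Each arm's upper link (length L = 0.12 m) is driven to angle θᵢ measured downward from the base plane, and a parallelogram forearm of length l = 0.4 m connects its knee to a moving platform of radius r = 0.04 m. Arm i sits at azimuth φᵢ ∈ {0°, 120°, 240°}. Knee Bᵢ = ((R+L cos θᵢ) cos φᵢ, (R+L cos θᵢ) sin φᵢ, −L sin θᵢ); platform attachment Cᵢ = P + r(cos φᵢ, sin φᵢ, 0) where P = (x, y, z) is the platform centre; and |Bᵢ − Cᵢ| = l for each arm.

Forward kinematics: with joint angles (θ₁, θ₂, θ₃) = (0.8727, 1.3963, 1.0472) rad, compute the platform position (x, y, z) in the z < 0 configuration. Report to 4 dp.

(0.0398, -0.0348, -0.4120)

arm 1 at φ=0.0°: ρ1 = 0.2771;  O1 = (0.2771, 0.0000, -0.0919)
arm 2 at φ=120.0°: ρ2 = 0.2208;  O2 = (-0.1104, 0.1912, -0.1182)
O3 = (0.2600·cos240.0°, 0.2600·sin240.0°, -0.1039) = (-0.1300, -0.2252, -0.1039)
eliminate P² terms by subtracting sphere 1 from 2 and 3
plane₁₂: -0.7751x+0.3825y+-0.0525z = -0.0225
Cramer: x(z) = 0.0193-0.0497z;  y(z) = -0.0197+0.0366z
sphere 1 gives Az²+Bz+C=0 with A=1.0038, B=0.2080, C=-0.0847;  B²−4AC=0.3833;  roots -0.4120, 0.2048;  negative root z = -0.4120
x = 0.0398, y = -0.0348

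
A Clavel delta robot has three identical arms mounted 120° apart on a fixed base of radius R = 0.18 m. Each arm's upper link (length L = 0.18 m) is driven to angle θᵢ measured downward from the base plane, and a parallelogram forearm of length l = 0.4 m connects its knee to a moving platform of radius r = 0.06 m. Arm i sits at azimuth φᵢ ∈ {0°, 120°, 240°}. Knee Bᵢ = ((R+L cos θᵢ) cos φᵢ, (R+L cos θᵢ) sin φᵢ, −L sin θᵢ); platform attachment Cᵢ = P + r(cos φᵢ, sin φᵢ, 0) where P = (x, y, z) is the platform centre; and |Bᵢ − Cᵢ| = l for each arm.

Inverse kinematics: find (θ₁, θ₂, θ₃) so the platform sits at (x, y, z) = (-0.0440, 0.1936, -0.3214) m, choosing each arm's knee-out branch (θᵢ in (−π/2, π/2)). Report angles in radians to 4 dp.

φ1=0.0° → target in arm frame (-0.0440, 0.1936)
  e−x'=0.1640;  (l²−L²−(e−x')²−y'²−z²)/2L = -0.1113
  γ=atan2(-0.3214,0.1640)=-1.0990;  ψ=arccos(-0.3085)=1.8844;  θ1=γ+ψ≈0.7855
rotate P by −φ2: (0.1897, -0.0587, -0.3214)
  A cos θ + B sin θ = C:  -0.0697·cos θ + -0.3214·sin θ = 0.0445
  θ2 = atan2(B,A) + arccos(C/0.3289) = -0.3490
arm 3 (φ=240.0°): x'=-0.1457, y'=-0.1349
  A=0.2657, B=-0.3214, C=(l²−L²−A²−y'²−z²)/(2L)=-0.1791
  γ=atan2(-0.3214,0.2657)=-0.8801;  ψ=arccos(-0.4295)=2.0147;  θ3=γ+ψ≈1.1347

θ₁ = 0.7855, θ₂ = -0.3490, θ₃ = 1.1347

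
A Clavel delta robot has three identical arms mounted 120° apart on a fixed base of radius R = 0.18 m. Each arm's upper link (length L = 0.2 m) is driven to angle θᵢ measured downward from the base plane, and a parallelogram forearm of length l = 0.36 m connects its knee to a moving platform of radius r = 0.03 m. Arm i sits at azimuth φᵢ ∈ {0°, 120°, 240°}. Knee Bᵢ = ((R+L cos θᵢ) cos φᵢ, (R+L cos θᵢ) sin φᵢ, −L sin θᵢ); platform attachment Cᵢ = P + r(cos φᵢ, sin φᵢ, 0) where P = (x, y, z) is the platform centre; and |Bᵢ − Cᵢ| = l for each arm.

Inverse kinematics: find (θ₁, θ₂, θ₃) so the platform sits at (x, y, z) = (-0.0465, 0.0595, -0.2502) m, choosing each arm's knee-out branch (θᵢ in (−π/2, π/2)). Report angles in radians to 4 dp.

θ₁ = 0.7851, θ₂ = 0.0875, θ₃ = 0.6980

φ1=0.0° → target in arm frame (-0.0465, 0.0595)
  A cos θ + B sin θ = C:  0.1965·cos θ + -0.2502·sin θ = -0.0379
  γ=atan2(-0.2502,0.1965)=-0.9050;  ψ=arccos(-0.1191)=1.6902;  θ1=γ+ψ≈0.7851
φ2=120.0° → target in arm frame (0.0748, 0.0105)
  e−x'=0.0752;  (l²−L²−(e−x')²−y'²−z²)/2L = 0.0531
  γ=atan2(-0.2502,0.0752)=-1.2787;  ψ=arccos(0.2032)=1.3662;  θ2=γ+ψ≈0.0875
rotate P by −φ3: (-0.0283, -0.0700, -0.2502)
  A cos θ + B sin θ = C:  0.1783·cos θ + -0.2502·sin θ = -0.0242
  √(A²+B²)=0.3072;  θ3 = -0.9517+1.6497 ≈ 0.6980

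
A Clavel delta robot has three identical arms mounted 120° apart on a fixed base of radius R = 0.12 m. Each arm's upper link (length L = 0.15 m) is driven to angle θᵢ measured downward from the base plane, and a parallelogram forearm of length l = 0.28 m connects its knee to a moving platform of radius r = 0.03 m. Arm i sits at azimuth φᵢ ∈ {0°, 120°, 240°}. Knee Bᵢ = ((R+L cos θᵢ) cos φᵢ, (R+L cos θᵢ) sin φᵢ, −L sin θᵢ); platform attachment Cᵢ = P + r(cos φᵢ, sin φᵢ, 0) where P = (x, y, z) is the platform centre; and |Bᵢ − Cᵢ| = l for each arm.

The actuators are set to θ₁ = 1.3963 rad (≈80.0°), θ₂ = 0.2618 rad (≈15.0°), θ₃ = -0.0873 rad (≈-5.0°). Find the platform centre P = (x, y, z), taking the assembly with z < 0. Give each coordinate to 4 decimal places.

(-0.1587, -0.0248, -0.1957)

O1 = (0.1160·cos0.0°, 0.1160·sin0.0°, -0.1477) = (0.1160, 0.0000, -0.1477)
O2 = (0.2349·cos120.0°, 0.2349·sin120.0°, -0.0388) = (-0.1174, 0.2034, -0.0388)
arm 3 at φ=240.0°: e+L cos θ3 = 0.2394;  O3 = (-0.1197, -0.2074, 0.0131)
|O₂|²−|O₁|² = 0.0214;  |O₃|²−|O₁|² = 0.0222
linear system: -0.4670x+0.4068y = 0.0214−0.2178z; -0.4715x+-0.4147y = 0.0222−0.3216z
det = 0.3855;  x = -0.0465+0.5737z,  y = -0.0007+0.1232z
quadratic in z: (1.3443)z²+(0.1088)z+(-0.0302)=0, √Δ=0.4172 → z ∈ {-0.1957, 0.1147}; z = -0.1957 (taking z<0)
x = -0.1587, y = -0.0248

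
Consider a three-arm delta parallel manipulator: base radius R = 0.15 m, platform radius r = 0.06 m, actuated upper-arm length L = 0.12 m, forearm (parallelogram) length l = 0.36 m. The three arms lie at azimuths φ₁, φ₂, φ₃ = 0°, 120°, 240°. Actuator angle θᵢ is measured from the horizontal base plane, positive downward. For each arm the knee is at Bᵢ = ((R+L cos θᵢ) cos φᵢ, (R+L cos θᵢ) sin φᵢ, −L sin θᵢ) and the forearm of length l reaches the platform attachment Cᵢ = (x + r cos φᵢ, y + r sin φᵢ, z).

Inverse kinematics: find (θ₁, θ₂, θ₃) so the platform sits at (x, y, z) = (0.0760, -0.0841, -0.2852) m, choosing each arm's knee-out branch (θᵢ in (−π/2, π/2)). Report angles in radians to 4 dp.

rotate P by −φ1: (0.0760, -0.0841, -0.2852)
  A=0.0140, B=-0.2852, C=(l²−L²−A²−y'²−z²)/(2L)=0.1108
  θ1 = atan2(B,A) + arccos(C/0.2855) = -0.3494
rotate P by −φ2: (-0.1108, -0.0238, -0.2852)
  A cos θ + B sin θ = C:  0.2008·cos θ + -0.2852·sin θ = -0.0293
  γ=atan2(-0.2852,0.2008)=-0.9573;  ψ=arccos(-0.0841)=1.6550;  θ2=γ+ψ≈0.6977
φ3=240.0° → target in arm frame (0.0348, 0.1079)
  e−x'=0.0552;  (l²−L²−(e−x')²−y'²−z²)/2L = 0.0799
  √(A²+B²)=0.2905;  θ3 = -1.3797+1.2921 ≈ -0.0877

θ₁ = -0.3494, θ₂ = 0.6977, θ₃ = -0.0877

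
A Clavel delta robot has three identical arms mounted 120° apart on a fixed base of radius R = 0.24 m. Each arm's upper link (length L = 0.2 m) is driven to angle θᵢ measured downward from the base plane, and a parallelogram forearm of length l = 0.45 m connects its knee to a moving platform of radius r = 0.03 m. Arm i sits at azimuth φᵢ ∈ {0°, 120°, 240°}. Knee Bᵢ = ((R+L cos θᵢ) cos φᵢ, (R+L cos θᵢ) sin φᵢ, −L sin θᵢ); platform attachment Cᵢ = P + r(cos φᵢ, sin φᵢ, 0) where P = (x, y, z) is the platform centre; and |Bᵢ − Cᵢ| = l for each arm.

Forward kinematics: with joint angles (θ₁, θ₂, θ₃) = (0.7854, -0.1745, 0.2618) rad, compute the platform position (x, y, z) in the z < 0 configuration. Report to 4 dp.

S1 = (0.3514·cos0.0°, 0.3514·sin0.0°, -0.1414) = (0.3514, 0.0000, -0.1414)
arm 2 at φ=120.0°: e+L cos θ2 = 0.4070;  S2 = (-0.2035, 0.3524, 0.0347)
φ3=240.0°: virtual centre (-0.2016, -0.3492, -0.0518), radius l
subtract pairs → two planes through P
plane₁₂: -1.1098x+0.7049y+0.3523z = 0.0233
det = 1.5546;  x = -0.0203+0.2395z,  y = 0.0011+-0.1226z
quadratic in z: (1.0724)z²+(0.1045)z+(-0.0443)=0, √Δ=0.4482 → z ∈ {-0.2577, 0.1603}; z = -0.2577 (taking z<0)
x = -0.0821, y = 0.0327

(-0.0821, 0.0327, -0.2577)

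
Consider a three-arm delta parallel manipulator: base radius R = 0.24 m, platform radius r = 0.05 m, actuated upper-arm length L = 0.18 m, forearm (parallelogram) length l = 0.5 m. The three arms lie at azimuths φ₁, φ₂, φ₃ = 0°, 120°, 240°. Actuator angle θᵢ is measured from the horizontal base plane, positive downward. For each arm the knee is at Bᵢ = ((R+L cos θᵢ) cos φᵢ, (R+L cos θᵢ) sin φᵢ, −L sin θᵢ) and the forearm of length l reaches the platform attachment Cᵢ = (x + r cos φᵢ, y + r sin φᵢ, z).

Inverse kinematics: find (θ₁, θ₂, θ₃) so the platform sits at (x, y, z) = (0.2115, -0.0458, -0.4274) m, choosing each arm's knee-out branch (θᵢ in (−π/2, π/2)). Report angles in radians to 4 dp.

φ1=0.0° → target in arm frame (0.2115, -0.0458)
  A=-0.0215, B=-0.4274, C=(l²−L²−A²−y'²−z²)/(2L)=0.0899
  √(A²+B²)=0.4279;  θ1 = -1.6211+1.3591 ≈ -0.2619
rotate P by −φ2: (-0.1454, -0.1603, -0.4274)
  A cos θ + B sin θ = C:  0.3354·cos θ + -0.4274·sin θ = -0.2868
  θ2 = atan2(B,A) + arccos(C/0.5433) = 1.2216
φ3=240.0° → target in arm frame (-0.0661, 0.2061)
  e−x'=0.2561;  (l²−L²−(e−x')²−y'²−z²)/2L = -0.2031
  θ3 = atan2(B,A) + arccos(C/0.4982) = 0.9596

θ₁ = -0.2619, θ₂ = 1.2216, θ₃ = 0.9596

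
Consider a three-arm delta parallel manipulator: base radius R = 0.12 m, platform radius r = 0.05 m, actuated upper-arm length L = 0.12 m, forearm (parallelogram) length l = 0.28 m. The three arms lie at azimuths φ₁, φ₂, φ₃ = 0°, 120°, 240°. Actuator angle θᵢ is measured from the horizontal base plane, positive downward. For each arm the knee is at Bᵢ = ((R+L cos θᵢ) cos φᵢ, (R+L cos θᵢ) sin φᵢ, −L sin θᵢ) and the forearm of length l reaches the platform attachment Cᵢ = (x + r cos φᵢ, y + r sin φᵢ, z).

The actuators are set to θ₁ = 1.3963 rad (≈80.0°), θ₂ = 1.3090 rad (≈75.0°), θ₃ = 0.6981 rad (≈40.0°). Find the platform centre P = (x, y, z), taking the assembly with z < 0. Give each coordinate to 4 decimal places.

(-0.0543, -0.0705, -0.3470)

φ1=0.0°: virtual centre (0.0908, 0.0000, -0.1182), radius l
arm 2 at φ=120.0°: e+L cos θ2 = 0.1011;  S2 = (-0.0505, 0.0875, -0.1159)
arm 3 at φ=240.0°: e+L cos θ3 = 0.1619;  S3 = (-0.0810, -0.1402, -0.0771)
|S₂|²−|S₁|² = 0.0014;  |S₃|²−|S₁|² = 0.0100
[-0.2827 0.1750 0.0045]·P = 0.0014;  [-0.3436 -0.2805 0.0821]·P = 0.0100
Cramer: x(z) = -0.0154+0.1122z;  y(z) = -0.0167+0.1553z
quadratic in z: (1.0367)z²+(0.2074)z+(-0.0529)=0, √Δ=0.5121 → z ∈ {-0.3470, 0.1470}; z = -0.3470 (taking z<0)
x = -0.0543, y = -0.0705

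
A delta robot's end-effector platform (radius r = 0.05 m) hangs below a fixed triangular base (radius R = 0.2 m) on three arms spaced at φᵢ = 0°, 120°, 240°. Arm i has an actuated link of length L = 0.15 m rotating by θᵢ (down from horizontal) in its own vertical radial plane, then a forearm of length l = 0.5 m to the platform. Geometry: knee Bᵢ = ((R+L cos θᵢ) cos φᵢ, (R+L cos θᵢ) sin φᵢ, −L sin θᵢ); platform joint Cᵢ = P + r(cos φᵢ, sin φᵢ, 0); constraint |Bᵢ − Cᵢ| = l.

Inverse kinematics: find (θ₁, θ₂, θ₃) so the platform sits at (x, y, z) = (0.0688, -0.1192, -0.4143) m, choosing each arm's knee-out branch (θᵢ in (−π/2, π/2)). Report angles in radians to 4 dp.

θ₁ = -0.0869, θ₂ = 0.7854, θ₃ = -0.0870

φ1=0.0° → target in arm frame (0.0688, -0.1192)
  e−x'=0.0812;  (l²−L²−(e−x')²−y'²−z²)/2L = 0.1168
  γ=atan2(-0.4143,0.0812)=-1.3773;  ψ=arccos(0.2768)=1.2904;  θ1=γ+ψ≈-0.0869
φ2=120.0° → target in arm frame (-0.1376, 0.0000)
  e−x'=0.2876;  (l²−L²−(e−x')²−y'²−z²)/2L = -0.0896
  θ2 = atan2(B,A) + arccos(C/0.5044) = 0.7854
arm 3 (φ=240.0°): x'=0.0688, y'=0.1192
  A cos θ + B sin θ = C:  0.0812·cos θ + -0.4143·sin θ = 0.1169
  √(A²+B²)=0.4222;  θ3 = -1.3773+1.2903 ≈ -0.0870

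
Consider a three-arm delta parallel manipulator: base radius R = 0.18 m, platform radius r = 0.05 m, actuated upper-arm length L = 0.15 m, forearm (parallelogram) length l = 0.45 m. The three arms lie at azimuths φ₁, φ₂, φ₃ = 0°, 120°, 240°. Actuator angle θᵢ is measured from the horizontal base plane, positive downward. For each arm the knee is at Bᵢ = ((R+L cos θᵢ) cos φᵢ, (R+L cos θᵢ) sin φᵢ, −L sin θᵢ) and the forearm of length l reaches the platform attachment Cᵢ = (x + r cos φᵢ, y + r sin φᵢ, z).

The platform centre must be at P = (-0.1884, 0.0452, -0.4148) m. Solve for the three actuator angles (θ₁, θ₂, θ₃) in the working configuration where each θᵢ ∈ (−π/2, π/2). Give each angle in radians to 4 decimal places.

φ1=0.0° → target in arm frame (-0.1884, 0.0452)
  A=0.3184, B=-0.4148, C=(l²−L²−A²−y'²−z²)/(2L)=-0.3183
  γ=atan2(-0.4148,0.3184)=-0.9161;  ψ=arccos(-0.6086)=2.2251;  θ1=γ+ψ≈1.3090
rotate P by −φ2: (0.1333, 0.1406, -0.4148)
  A cos θ + B sin θ = C:  -0.0033·cos θ + -0.4148·sin θ = -0.0394
  γ=atan2(-0.4148,-0.0033)=-1.5789;  ψ=arccos(-0.0950)=1.6660;  θ2=γ+ψ≈0.0871
φ3=240.0° → target in arm frame (0.0551, -0.1858)
  A=0.0749, B=-0.4148, C=(l²−L²−A²−y'²−z²)/(2L)=-0.1073
  γ=atan2(-0.4148,0.0749)=-1.3920;  ψ=arccos(-0.2545)=1.8281;  θ3=γ+ψ≈0.4361

θ₁ = 1.3090, θ₂ = 0.0871, θ₃ = 0.4361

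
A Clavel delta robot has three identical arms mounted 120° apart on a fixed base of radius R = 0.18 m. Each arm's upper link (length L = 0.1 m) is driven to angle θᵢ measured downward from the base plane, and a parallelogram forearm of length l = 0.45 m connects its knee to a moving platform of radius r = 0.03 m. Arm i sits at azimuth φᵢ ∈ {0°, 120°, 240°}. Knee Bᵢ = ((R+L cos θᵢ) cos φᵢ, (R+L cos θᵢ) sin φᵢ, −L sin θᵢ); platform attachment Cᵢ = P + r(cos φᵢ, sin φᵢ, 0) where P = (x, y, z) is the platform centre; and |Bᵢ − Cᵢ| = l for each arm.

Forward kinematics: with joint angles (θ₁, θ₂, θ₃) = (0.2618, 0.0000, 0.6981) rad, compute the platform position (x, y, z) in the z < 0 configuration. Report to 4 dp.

(0.0123, 0.0717, -0.4033)

centre 1 = (0.2466·cos0.0°, 0.2466·sin0.0°, -0.0259) = (0.2466, 0.0000, -0.0259)
arm 2 at φ=120.0°: (R−r)+L cos θ2 = 0.2500;  centre 2 = (-0.1250, 0.2165, 0.0000)
centre 3 = (0.2266·cos240.0°, 0.2266·sin240.0°, -0.0643) = (-0.1133, -0.1962, -0.0643)
eliminate P² terms by subtracting sphere 1 from 2 and 3
plane₁₂: -0.7432x+0.4330y+0.0518z = 0.0010
det = 0.6034;  x = 0.0036+-0.0214z,  y = 0.0086+-0.1563z
into |P−centre ₁|² = l²: 1.0249z² + 0.0595z + -0.1427 = 0;  Δ = 0.5887;  z = -0.4033 or 0.3453 → z<0 root = -0.4033
x = 0.0123, y = 0.0717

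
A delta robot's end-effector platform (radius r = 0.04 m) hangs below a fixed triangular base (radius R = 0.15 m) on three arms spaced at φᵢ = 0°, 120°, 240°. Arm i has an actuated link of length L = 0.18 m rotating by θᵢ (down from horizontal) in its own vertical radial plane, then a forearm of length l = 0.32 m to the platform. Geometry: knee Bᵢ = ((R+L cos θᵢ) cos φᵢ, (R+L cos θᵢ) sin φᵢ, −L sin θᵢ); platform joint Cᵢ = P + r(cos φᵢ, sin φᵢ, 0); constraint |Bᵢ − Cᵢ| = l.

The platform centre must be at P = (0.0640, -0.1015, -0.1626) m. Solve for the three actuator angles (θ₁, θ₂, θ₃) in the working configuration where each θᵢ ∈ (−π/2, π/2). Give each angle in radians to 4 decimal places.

φ1=0.0° → target in arm frame (0.0640, -0.1015)
  A cos θ + B sin θ = C:  0.0460·cos θ + -0.1626·sin θ = 0.0865
  γ=atan2(-0.1626,0.0460)=-1.2951;  ψ=arccos(0.5119)=1.0334;  θ1=γ+ψ≈-0.2617
φ2=120.0° → target in arm frame (-0.1199, -0.0047)
  A=0.2299, B=-0.1626, C=(l²−L²−A²−y'²−z²)/(2L)=-0.0259
  θ2 = atan2(B,A) + arccos(C/0.2816) = 1.0472
φ3=240.0° → target in arm frame (0.0559, 0.1062)
  A cos θ + B sin θ = C:  0.0541·cos θ + -0.1626·sin θ = 0.0816
  θ3 = atan2(B,A) + arccos(C/0.1714) = -0.1748

θ₁ = -0.2617, θ₂ = 1.0472, θ₃ = -0.1748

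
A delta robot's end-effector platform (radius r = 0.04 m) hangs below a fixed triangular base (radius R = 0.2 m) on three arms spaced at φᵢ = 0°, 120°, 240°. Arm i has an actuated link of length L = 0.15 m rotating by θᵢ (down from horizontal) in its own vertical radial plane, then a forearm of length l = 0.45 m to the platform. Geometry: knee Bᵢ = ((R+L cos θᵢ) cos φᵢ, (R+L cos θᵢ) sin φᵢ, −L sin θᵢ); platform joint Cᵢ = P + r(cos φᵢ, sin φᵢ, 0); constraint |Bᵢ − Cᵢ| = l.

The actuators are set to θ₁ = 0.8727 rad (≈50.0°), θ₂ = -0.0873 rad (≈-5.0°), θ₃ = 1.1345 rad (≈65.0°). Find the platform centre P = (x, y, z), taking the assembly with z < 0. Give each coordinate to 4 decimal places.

(-0.0452, 0.1578, -0.4093)

O1 = (0.2564·cos0.0°, 0.2564·sin0.0°, -0.1149) = (0.2564, 0.0000, -0.1149)
φ2=120.0°: virtual centre (-0.1547, 0.2680, 0.0131), radius l
φ3=240.0°: virtual centre (-0.1117, -0.1935, -0.1359), radius l
subtract pairs → two planes through P
plane₁₂: -0.8223x+0.5359y+0.2560z = 0.0170
Cramer: x(z) = -0.0013+0.1073z;  y(z) = 0.0297-0.3130z
sphere 1 gives Az²+Bz+C=0 with A=1.1095, B=0.1559, C=-0.1220;  B²−4AC=0.5658;  roots -0.4093, 0.2687;  negative root z = -0.4093
x = -0.0452, y = 0.1578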